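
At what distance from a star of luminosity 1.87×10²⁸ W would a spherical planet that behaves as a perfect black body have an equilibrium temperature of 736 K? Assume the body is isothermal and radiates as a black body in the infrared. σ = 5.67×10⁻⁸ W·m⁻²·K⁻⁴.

For an isothermal black-emitting sphere, (1−a)S·πr² = σ·4πr²·T⁴ ⇒ S = 4σT⁴/(1−a).
S = 4·5.67×10⁻⁸·(736)⁴/1.00 = 66550 W/m².
Flux falls as S = L/(4πd²), so d = √(L/(4πS)) = √(1.87×10²⁸/(4π·66550)).

d ≈ 1.50×10¹¹ m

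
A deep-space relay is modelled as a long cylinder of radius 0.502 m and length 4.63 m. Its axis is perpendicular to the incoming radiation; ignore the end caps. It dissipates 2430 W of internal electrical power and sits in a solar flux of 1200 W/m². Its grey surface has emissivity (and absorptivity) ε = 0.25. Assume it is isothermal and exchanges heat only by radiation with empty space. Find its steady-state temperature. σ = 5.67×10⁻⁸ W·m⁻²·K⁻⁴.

T ≈ 369 K

At steady state, absorbed solar power + internal power = radiated power.
Absorbed: α·S·A_cross = 0.25·1200·4.649 = 1395 W (cross-section 2rL).
Total input = 1395 + 2430 = 3825 W.
Radiated: εσ·A_surf·T⁴ with A_surf = 2πrL = 14.60 m².
T⁴ = 3825/(0.25·5.67×10⁻⁸·14.60) = 1.848×10¹⁰ K⁴.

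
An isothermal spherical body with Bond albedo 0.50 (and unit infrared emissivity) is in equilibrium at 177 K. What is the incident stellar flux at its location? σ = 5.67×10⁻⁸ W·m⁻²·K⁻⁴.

S ≈ 445 W/m²

(1−a)S·πr² = σ·4πr²·T⁴ ⇒ S = 4σT⁴/(1−a).
S = 4·5.67×10⁻⁸·9.815×10⁸/0.500.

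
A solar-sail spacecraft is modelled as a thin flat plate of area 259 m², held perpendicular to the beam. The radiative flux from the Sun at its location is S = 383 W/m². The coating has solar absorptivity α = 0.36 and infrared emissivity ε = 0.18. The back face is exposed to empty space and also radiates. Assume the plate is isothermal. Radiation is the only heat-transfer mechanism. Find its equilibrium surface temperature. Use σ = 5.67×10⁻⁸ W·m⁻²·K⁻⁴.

T ≈ 287 K

At equilibrium, absorbed power = emitted power.
Absorbing cross-section = A = 259.0 m²; emitting surface = 2A = 518.0 m² (ratio 2).
αS·A_cross = εσ·A_surf·T⁴  ⇒  T⁴ = αS/(ε·2σ).
T⁴ = 0.360·383/(0.18·2·5.67×10⁻⁸) = 6.755×10⁹ K⁴.
T = (6.755×10⁹)^(1/4).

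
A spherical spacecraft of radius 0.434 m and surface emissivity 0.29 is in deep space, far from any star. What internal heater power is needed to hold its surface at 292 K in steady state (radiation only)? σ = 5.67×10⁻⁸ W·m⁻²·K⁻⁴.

P = εσ·4πr²·T⁴.
4πr² = 2.367 m²; T⁴ = 7.270×10⁹ K⁴.
P = 0.29·5.67×10⁻⁸·2.367·7.270×10⁹.

P ≈ 283 W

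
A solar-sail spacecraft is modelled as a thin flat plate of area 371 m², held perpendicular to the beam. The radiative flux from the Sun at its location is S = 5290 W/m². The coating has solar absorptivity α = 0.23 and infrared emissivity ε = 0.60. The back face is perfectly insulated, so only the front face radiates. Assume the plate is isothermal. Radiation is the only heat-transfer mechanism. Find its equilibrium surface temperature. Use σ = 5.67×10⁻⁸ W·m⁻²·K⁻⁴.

T ≈ 435 K

At equilibrium, absorbed power = emitted power.
Absorbing cross-section = A = 371.0 m²; emitting surface = A = 371.0 m² (ratio 1).
αS·A_cross = εσ·A_surf·T⁴  ⇒  T⁴ = αS/(ε·1σ).
T⁴ = 0.230·5290/(0.60·1·5.67×10⁻⁸) = 3.576×10¹⁰ K⁴.
T = (3.576×10¹⁰)^(1/4).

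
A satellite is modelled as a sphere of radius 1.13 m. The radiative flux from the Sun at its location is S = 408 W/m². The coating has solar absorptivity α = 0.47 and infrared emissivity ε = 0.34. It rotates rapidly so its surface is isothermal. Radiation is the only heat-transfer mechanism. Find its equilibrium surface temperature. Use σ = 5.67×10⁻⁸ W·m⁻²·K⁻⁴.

T ≈ 223 K

At equilibrium, absorbed power = emitted power.
Absorbing cross-section = πr² = 4.011 m²; emitting surface = 4πr² = 16.05 m² (ratio 4).
αS·A_cross = εσ·A_surf·T⁴  ⇒  T⁴ = αS/(ε·4σ).
T⁴ = 0.470·408/(0.34·4·5.67×10⁻⁸) = 2.487×10⁹ K⁴.
T = (2.487×10⁹)^(1/4).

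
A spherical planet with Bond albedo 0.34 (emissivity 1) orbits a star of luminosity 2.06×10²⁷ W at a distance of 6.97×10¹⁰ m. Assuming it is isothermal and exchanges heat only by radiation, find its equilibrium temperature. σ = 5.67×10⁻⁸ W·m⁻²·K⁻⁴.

First find the stellar flux at distance d: S = L/(4πd²) = 2.06×10²⁷/(4π·(6.97×10¹⁰)²) = 33740 W/m².
For an isothermal sphere, absorbed (1−a)S·πr² = emitted σ·4πr²·T⁴, so T⁴ = (1−a)S/(4σ).
T⁴ = 0.660·33740/(4·5.67×10⁻⁸) = 9.820×10¹⁰ K⁴.

T ≈ 560 K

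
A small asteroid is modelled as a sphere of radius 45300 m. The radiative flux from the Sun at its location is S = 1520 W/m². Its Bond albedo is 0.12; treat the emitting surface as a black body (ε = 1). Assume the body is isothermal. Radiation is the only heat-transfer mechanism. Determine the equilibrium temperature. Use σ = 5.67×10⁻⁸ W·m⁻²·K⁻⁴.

T ≈ 277 K

At equilibrium, absorbed power = emitted power.
Absorbing cross-section = πr² = 6.447×10⁹ m²; emitting surface = 4πr² = 2.579×10¹⁰ m² (ratio 4).
(1−a)S·A_cross = εσ·A_surf·T⁴  ⇒  T⁴ = (1−a)S/(4σ).
T⁴ = 0.880·1520/(4·5.67×10⁻⁸) = 5.898×10⁹ K⁴.
T = (5.898×10⁹)^(1/4).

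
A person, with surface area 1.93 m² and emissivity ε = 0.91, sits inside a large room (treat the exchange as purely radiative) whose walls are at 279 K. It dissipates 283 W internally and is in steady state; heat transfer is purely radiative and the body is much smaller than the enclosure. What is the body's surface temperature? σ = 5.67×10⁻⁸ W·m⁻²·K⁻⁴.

For a small grey body in a large enclosure, net radiated power = εσA(T⁴ − T_w⁴).
Steady state: P = εσA(T⁴ − T_w⁴) with A = 1.93 m².
T⁴ = P/(εσA) + T_w⁴ = 283/(0.91·5.67×10⁻⁸·1.930) + (279)⁴
    = 2.842×10⁹ + 6.059×10⁹ = 8.901×10⁹ K⁴.

T ≈ 307 K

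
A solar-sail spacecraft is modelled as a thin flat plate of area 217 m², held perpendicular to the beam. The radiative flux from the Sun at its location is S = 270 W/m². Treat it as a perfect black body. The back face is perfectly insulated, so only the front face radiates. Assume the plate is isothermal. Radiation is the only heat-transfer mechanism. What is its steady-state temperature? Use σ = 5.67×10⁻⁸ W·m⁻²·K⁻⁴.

At equilibrium, absorbed power = emitted power.
Absorbing cross-section = A = 217.0 m²; emitting surface = A = 217.0 m² (ratio 1).
S·A_cross = εσ·A_surf·T⁴  ⇒  T⁴ = S/(1σ).
T⁴ = 1.00·270/(1·5.67×10⁻⁸) = 4.762×10⁹ K⁴.
T = (4.762×10⁹)^(1/4).

T ≈ 263 K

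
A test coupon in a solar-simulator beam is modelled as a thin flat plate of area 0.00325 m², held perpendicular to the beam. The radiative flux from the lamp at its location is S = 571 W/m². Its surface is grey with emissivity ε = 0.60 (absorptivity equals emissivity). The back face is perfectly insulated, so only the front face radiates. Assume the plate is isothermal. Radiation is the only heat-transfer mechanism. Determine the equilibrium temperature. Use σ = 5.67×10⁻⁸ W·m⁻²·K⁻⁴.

T ≈ 317 K

At equilibrium, absorbed power = emitted power.
Absorbing cross-section = A = 0.003250 m²; emitting surface = A = 0.003250 m² (ratio 1).
εS·A_cross = εσ·A_surf·T⁴  ⇒  T⁴ = S/(1σ)   (ε cancels).
T⁴ = 571/(1·5.67×10⁻⁸) = 1.007×10¹⁰ K⁴.
T = (1.007×10¹⁰)^(1/4).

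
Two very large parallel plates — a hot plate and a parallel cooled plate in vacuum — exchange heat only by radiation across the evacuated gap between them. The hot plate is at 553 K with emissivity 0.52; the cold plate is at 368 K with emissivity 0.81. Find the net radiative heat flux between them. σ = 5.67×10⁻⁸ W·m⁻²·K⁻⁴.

q ≈ 1980 W/m²

For two infinite grey parallel plates, q = σ(T₁⁴ − T₂⁴)/(1/ε₁ + 1/ε₂ − 1).
T₁⁴ − T₂⁴ = 9.352×10¹⁰ − 1.834×10¹⁰ = 7.518×10¹⁰ K⁴.
1/ε₁ + 1/ε₂ − 1 = 1.923 + 1.235 − 1 = 2.158.
q = 5.67×10⁻⁸ × 7.518×10¹⁰ / 2.158.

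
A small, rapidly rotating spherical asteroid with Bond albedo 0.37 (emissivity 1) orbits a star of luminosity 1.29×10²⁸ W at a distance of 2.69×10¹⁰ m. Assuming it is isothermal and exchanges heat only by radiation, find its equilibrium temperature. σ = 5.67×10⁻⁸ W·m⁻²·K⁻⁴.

First find the stellar flux at distance d: S = L/(4πd²) = 1.29×10²⁸/(4π·(2.69×10¹⁰)²) = 1.419×10⁶ W/m².
For an isothermal sphere, absorbed (1−a)S·πr² = emitted σ·4πr²·T⁴, so T⁴ = (1−a)S/(4σ).
T⁴ = 0.630·1.419×10⁶/(4·5.67×10⁻⁸) = 3.941×10¹² K⁴.

T ≈ 1410 K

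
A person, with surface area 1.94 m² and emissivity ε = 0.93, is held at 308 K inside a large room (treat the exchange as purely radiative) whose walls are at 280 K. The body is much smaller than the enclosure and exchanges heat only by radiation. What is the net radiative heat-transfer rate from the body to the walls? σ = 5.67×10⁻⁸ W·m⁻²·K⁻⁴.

For a small grey body in a large enclosure: P_net = εσA(T_body⁴ − T_wall⁴).
A = 1.94 m²; T_body⁴ − T_wall⁴ = 8.999×10⁹ − 6.147×10⁹ = 2.853×10⁹ K⁴.
|P_net| = 0.93·5.67×10⁻⁸·1.940·2.853×10⁹.

P_net ≈ 292 W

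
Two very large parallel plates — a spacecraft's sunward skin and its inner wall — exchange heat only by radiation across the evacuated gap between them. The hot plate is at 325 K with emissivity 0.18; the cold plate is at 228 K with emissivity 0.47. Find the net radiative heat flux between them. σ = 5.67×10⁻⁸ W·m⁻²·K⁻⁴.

For two infinite grey parallel plates, q = σ(T₁⁴ − T₂⁴)/(1/ε₁ + 1/ε₂ − 1).
T₁⁴ − T₂⁴ = 1.116×10¹⁰ − 2.702×10⁹ = 8.454×10⁹ K⁴.
1/ε₁ + 1/ε₂ − 1 = 5.556 + 2.128 − 1 = 6.683.
q = 5.67×10⁻⁸ × 8.454×10⁹ / 6.683.

q ≈ 71.7 W/m²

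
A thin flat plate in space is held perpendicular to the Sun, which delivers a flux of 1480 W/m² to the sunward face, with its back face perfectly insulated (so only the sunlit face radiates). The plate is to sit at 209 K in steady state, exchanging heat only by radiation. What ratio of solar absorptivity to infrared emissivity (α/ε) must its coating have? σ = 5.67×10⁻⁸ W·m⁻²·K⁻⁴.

α/ε ≈ 0.0731

Balance: αS·A = εσ·1A·T⁴ ⇒ α/ε = σT⁴/S.
α/ε = 5.67×10⁻⁸·(209)⁴/1480 = 5.67×10⁻⁸·1.908×10⁹/1480.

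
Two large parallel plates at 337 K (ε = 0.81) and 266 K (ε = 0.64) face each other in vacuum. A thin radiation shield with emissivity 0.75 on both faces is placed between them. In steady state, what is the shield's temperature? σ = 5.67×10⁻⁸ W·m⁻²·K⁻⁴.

T_s ≈ 311 K

In steady state the net flux on the hot side equals that on the cold side.
σ(T₁⁴−T_s⁴)/D₁ = σ(T_s⁴−T₂⁴)/D₂, with D₁ = 1/ε₁+1/ε_s−1 = 1.568, D₂ = 1/ε_s+1/ε₂−1 = 1.896.
Solve for T_s⁴: T_s⁴ = (D₂·T₁⁴ + D₁·T₂⁴)/(D₁+D₂) = 9.326×10⁹ K⁴.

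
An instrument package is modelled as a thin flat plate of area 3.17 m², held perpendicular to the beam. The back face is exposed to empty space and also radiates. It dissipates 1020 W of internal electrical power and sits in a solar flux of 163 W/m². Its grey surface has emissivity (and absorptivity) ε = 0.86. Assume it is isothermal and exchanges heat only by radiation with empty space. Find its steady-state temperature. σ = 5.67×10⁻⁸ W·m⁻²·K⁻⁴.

At steady state, absorbed solar power + internal power = radiated power.
Absorbed: α·S·A_cross = 0.86·163·3.170 = 444.4 W (cross-section A).
Total input = 444.4 + 1020 = 1464 W.
Radiated: εσ·A_surf·T⁴ with A_surf = 2A = 6.340 m².
T⁴ = 1464/(0.86·5.67×10⁻⁸·6.340) = 4.737×10⁹ K⁴.

T ≈ 262 K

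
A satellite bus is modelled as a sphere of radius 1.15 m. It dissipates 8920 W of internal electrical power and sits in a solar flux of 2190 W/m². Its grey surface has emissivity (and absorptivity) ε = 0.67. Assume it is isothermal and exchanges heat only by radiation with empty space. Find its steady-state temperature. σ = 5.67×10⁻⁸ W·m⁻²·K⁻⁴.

T ≈ 393 K

At steady state, absorbed solar power + internal power = radiated power.
Absorbed: α·S·A_cross = 0.67·2190·4.155 = 6096 W (cross-section πr²).
Total input = 6096 + 8920 = 15020 W.
Radiated: εσ·A_surf·T⁴ with A_surf = 4πr² = 16.62 m².
T⁴ = 15020/(0.67·5.67×10⁻⁸·16.62) = 2.378×10¹⁰ K⁴.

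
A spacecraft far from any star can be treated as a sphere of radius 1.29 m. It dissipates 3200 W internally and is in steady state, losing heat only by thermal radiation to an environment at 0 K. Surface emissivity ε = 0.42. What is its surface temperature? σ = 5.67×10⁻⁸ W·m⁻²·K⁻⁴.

T ≈ 283 K

Steady state: internal power = radiated power, P = εσA T⁴.
Radiating area A = 4πr² = 20.91 m².
T⁴ = P/(εσA) = 3200/(0.42·5.67×10⁻⁸·20.91) = 6.426×10⁹ K⁴.
T = (6.426×10⁹)^(1/4).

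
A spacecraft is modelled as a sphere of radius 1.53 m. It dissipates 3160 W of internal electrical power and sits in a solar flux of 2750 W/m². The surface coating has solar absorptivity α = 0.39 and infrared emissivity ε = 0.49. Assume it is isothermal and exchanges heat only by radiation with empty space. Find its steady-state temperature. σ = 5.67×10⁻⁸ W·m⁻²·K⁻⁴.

T ≈ 341 K

At steady state, absorbed solar power + internal power = radiated power.
Absorbed: α·S·A_cross = 0.39·2750·7.354 = 7887 W (cross-section πr²).
Total input = 7887 + 3160 = 11050 W.
Radiated: εσ·A_surf·T⁴ with A_surf = 4πr² = 29.42 m².
T⁴ = 11050/(0.49·5.67×10⁻⁸·29.42) = 1.352×10¹⁰ K⁴.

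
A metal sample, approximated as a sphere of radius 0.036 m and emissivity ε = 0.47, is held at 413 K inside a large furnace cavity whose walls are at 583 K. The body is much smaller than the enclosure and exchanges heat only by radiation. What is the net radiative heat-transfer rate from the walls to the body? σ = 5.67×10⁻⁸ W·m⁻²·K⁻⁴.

For a small grey body in a large enclosure: P_net = εσA(T_body⁴ − T_wall⁴).
A = 4πr² = 0.01629 m²; T_body⁴ − T_wall⁴ = 2.909×10¹⁰ − 1.155×10¹¹ = -8.643×10¹⁰ K⁴.
|P_net| = 0.47·5.67×10⁻⁸·0.01629·8.643×10¹⁰.

P_net ≈ 37.5 W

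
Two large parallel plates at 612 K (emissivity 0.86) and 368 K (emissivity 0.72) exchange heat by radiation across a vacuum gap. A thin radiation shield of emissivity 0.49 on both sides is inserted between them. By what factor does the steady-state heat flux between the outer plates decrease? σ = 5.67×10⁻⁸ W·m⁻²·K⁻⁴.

Without shield: q₀ = σΔ(T⁴)/(1/ε₁+1/ε₂−1) with denominator 1.552.
With shield the two gaps are in series; the resistances add: (1/ε₁+1/ε_s−1)+(1/ε_s+1/ε₂−1) = 2.204+2.430 = 4.633.
Heat-flux ratio q₀/q = 4.633/1.552.

factor ≈ 2.99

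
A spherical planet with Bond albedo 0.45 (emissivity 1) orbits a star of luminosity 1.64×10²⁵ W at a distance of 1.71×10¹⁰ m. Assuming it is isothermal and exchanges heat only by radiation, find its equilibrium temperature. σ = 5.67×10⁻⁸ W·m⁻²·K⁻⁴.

T ≈ 323 K

First find the stellar flux at distance d: S = L/(4πd²) = 1.64×10²⁵/(4π·(1.71×10¹⁰)²) = 4463 W/m².
For an isothermal sphere, absorbed (1−a)S·πr² = emitted σ·4πr²·T⁴, so T⁴ = (1−a)S/(4σ).
T⁴ = 0.550·4463/(4·5.67×10⁻⁸) = 1.082×10¹⁰ K⁴.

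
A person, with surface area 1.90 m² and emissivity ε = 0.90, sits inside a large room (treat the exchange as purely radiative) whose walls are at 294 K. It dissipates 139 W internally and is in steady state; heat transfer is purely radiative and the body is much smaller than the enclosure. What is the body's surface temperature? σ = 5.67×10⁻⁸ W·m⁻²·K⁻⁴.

T ≈ 307 K

For a small grey body in a large enclosure, net radiated power = εσA(T⁴ − T_w⁴).
Steady state: P = εσA(T⁴ − T_w⁴) with A = 1.90 m².
T⁴ = P/(εσA) + T_w⁴ = 139/(0.90·5.67×10⁻⁸·1.900) + (294)⁴
    = 1.434×10⁹ + 7.471×10⁹ = 8.905×10⁹ K⁴.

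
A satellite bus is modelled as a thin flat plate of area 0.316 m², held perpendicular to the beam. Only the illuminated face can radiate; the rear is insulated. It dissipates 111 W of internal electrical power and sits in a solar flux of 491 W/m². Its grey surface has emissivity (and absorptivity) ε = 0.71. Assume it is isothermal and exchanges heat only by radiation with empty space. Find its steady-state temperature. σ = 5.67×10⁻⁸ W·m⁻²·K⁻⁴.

T ≈ 363 K

At steady state, absorbed solar power + internal power = radiated power.
Absorbed: α·S·A_cross = 0.71·491·0.3160 = 110.2 W (cross-section A).
Total input = 110.2 + 111 = 221.2 W.
Radiated: εσ·A_surf·T⁴ with A_surf = A = 0.3160 m².
T⁴ = 221.2/(0.71·5.67×10⁻⁸·0.3160) = 1.739×10¹⁰ K⁴.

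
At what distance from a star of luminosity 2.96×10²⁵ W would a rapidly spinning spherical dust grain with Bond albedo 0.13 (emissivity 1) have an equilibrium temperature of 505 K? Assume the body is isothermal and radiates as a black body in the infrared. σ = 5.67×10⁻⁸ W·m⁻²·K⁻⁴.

d ≈ 1.18×10¹⁰ m

For an isothermal black-emitting sphere, (1−a)S·πr² = σ·4πr²·T⁴ ⇒ S = 4σT⁴/(1−a).
S = 4·5.67×10⁻⁸·(505)⁴/0.870 = 16950 W/m².
Flux falls as S = L/(4πd²), so d = √(L/(4πS)) = √(2.96×10²⁵/(4π·16950)).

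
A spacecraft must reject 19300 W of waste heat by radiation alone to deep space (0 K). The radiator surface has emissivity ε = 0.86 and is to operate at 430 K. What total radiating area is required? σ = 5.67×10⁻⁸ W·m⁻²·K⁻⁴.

A ≈ 11.6 m²

P = εσA T⁴ ⇒ A = P/(εσT⁴).
T⁴ = 3.419×10¹⁰ K⁴.
A = 19300/(0.86 × 5.67×10⁻⁸ × 3.419×10¹⁰).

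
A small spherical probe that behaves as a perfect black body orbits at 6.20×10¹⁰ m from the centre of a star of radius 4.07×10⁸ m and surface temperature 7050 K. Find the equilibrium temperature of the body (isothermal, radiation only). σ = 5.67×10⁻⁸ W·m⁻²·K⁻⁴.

T ≈ 404 K

The star's surface emits σT_*⁴; at distance d the flux is S = σT_*⁴(R_*/d)².
S = 5.67×10⁻⁸·(7050)⁴·(4.07×10⁸/6.20×10¹⁰)² = 6036 W/m².
For an isothermal sphere T⁴ = (1−a)S/(4σ) = 2.661×10¹⁰ K⁴.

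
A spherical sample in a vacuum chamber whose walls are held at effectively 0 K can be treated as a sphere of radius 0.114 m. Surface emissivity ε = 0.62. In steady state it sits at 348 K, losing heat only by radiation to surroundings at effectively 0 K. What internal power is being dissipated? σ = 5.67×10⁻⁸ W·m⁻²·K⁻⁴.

Steady state: P = εσA T⁴.
A = 4πr² = 0.1633 m²; T⁴ = (348)⁴ = 1.467×10¹⁰ K⁴.
P = 0.62 × 5.67×10⁻⁸ × 0.1633 × 1.467×10¹⁰.

P ≈ 84.2 W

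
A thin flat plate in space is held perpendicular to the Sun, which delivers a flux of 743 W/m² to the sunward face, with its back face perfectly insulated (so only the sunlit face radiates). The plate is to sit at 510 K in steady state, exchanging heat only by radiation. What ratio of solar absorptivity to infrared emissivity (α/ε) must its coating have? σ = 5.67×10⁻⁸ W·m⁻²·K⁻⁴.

α/ε ≈ 5.16

Balance: αS·A = εσ·1A·T⁴ ⇒ α/ε = σT⁴/S.
α/ε = 5.67×10⁻⁸·(510)⁴/743 = 5.67×10⁻⁸·6.765×10¹⁰/743.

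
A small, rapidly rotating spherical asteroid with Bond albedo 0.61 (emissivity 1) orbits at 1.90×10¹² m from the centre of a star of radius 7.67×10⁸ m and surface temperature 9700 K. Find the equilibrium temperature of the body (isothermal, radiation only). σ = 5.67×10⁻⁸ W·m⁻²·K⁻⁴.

The star's surface emits σT_*⁴; at distance d the flux is S = σT_*⁴(R_*/d)².
S = 5.67×10⁻⁸·(9700)⁴·(7.67×10⁸/1.90×10¹²)² = 81.80 W/m².
For an isothermal sphere T⁴ = (1−a)S/(4σ) = 1.407×10⁸ K⁴.

T ≈ 109 K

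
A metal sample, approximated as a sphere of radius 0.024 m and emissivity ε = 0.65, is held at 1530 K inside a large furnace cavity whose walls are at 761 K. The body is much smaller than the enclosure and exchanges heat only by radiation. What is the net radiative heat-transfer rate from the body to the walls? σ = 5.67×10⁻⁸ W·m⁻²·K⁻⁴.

For a small grey body in a large enclosure: P_net = εσA(T_body⁴ − T_wall⁴).
A = 4πr² = 0.007238 m²; T_body⁴ − T_wall⁴ = 5.480×10¹² − 3.354×10¹¹ = 5.144×10¹² K⁴.
|P_net| = 0.65·5.67×10⁻⁸·0.007238·5.144×10¹².

P_net ≈ 1370 W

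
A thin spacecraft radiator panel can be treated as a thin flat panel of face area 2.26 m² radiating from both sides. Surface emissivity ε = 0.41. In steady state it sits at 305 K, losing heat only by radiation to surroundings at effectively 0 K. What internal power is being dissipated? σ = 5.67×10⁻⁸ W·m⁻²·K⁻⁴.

Steady state: P = εσA T⁴.
A = 2·2.26 = 4.520 m²; T⁴ = (305)⁴ = 8.654×10⁹ K⁴.
P = 0.41 × 5.67×10⁻⁸ × 4.520 × 8.654×10⁹.

P ≈ 909 W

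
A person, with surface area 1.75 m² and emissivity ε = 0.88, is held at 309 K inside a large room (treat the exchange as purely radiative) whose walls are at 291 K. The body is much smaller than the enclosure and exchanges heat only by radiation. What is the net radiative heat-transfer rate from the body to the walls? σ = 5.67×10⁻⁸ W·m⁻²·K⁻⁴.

For a small grey body in a large enclosure: P_net = εσA(T_body⁴ − T_wall⁴).
A = 1.75 m²; T_body⁴ − T_wall⁴ = 9.117×10⁹ − 7.171×10⁹ = 1.946×10⁹ K⁴.
|P_net| = 0.88·5.67×10⁻⁸·1.750·1.946×10⁹.

P_net ≈ 170 W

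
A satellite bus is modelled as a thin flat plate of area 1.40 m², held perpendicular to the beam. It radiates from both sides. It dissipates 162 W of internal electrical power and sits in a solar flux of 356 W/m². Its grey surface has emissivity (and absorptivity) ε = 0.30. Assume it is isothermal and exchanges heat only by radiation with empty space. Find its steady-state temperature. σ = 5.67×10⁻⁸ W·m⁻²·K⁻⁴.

T ≈ 284 K

At steady state, absorbed solar power + internal power = radiated power.
Absorbed: α·S·A_cross = 0.30·356·1.400 = 149.5 W (cross-section A).
Total input = 149.5 + 162 = 311.5 W.
Radiated: εσ·A_surf·T⁴ with A_surf = 2A = 2.800 m².
T⁴ = 311.5/(0.30·5.67×10⁻⁸·2.800) = 6.541×10⁹ K⁴.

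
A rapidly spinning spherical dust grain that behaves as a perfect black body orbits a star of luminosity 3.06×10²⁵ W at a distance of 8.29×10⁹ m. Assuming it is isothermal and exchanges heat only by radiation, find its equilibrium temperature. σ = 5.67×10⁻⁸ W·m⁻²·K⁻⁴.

T ≈ 629 K

First find the stellar flux at distance d: S = L/(4πd²) = 3.06×10²⁵/(4π·(8.29×10⁹)²) = 35430 W/m².
For an isothermal sphere, absorbed (1−a)S·πr² = emitted σ·4πr²·T⁴, so T⁴ = (1−a)S/(4σ).
T⁴ = 1.00·35430/(4·5.67×10⁻⁸) = 1.562×10¹¹ K⁴.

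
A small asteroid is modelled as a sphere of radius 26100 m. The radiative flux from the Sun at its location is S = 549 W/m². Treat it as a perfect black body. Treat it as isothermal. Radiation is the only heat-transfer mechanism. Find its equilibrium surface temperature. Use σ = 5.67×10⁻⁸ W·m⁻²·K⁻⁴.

T ≈ 222 K

At equilibrium, absorbed power = emitted power.
Absorbing cross-section = πr² = 2.140×10⁹ m²; emitting surface = 4πr² = 8.560×10⁹ m² (ratio 4).
S·A_cross = εσ·A_surf·T⁴  ⇒  T⁴ = S/(4σ).
T⁴ = 1.00·549/(4·5.67×10⁻⁸) = 2.421×10⁹ K⁴.
T = (2.421×10⁹)^(1/4).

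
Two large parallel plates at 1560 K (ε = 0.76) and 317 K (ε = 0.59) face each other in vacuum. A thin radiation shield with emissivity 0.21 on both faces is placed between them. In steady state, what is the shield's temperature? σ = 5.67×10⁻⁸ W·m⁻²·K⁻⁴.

In steady state the net flux on the hot side equals that on the cold side.
σ(T₁⁴−T_s⁴)/D₁ = σ(T_s⁴−T₂⁴)/D₂, with D₁ = 1/ε₁+1/ε_s−1 = 5.078, D₂ = 1/ε_s+1/ε₂−1 = 5.457.
Solve for T_s⁴: T_s⁴ = (D₂·T₁⁴ + D₁·T₂⁴)/(D₁+D₂) = 3.073×10¹² K⁴.

T_s ≈ 1320 K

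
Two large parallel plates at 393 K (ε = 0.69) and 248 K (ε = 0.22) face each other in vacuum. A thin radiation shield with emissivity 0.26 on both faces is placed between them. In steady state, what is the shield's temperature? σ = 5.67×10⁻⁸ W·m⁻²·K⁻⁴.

In steady state the net flux on the hot side equals that on the cold side.
σ(T₁⁴−T_s⁴)/D₁ = σ(T_s⁴−T₂⁴)/D₂, with D₁ = 1/ε₁+1/ε_s−1 = 4.295, D₂ = 1/ε_s+1/ε₂−1 = 7.392.
Solve for T_s⁴: T_s⁴ = (D₂·T₁⁴ + D₁·T₂⁴)/(D₁+D₂) = 1.648×10¹⁰ K⁴.

T_s ≈ 358 K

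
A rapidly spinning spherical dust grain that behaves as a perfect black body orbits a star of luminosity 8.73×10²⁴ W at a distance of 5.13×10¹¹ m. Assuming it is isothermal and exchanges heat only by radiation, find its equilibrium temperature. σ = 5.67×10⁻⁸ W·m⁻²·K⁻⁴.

T ≈ 58.4 K

First find the stellar flux at distance d: S = L/(4πd²) = 8.73×10²⁴/(4π·(5.13×10¹¹)²) = 2.640 W/m².
For an isothermal sphere, absorbed (1−a)S·πr² = emitted σ·4πr²·T⁴, so T⁴ = (1−a)S/(4σ).
T⁴ = 1.00·2.640/(4·5.67×10⁻⁸) = 1.164×10⁷ K⁴.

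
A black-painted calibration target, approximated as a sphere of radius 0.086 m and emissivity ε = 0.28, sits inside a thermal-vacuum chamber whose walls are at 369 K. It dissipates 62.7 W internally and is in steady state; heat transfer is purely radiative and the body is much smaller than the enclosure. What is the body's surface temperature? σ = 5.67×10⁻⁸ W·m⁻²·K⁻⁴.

For a small grey body in a large enclosure, net radiated power = εσA(T⁴ − T_w⁴).
Steady state: P = εσA(T⁴ − T_w⁴) with A = 4πr² = 0.09294 m².
T⁴ = P/(εσA) + T_w⁴ = 62.7/(0.28·5.67×10⁻⁸·0.09294) + (369)⁴
    = 4.249×10¹⁰ + 1.854×10¹⁰ = 6.103×10¹⁰ K⁴.

T ≈ 497 K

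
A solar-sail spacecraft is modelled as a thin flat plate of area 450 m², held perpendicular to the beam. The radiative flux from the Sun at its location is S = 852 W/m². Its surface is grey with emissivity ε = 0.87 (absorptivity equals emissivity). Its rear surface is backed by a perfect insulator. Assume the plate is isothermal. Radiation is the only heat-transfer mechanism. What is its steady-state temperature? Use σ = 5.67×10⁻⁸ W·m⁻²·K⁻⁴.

T ≈ 350 K

At equilibrium, absorbed power = emitted power.
Absorbing cross-section = A = 450.0 m²; emitting surface = A = 450.0 m² (ratio 1).
εS·A_cross = εσ·A_surf·T⁴  ⇒  T⁴ = S/(1σ)   (ε cancels).
T⁴ = 852/(1·5.67×10⁻⁸) = 1.503×10¹⁰ K⁴.
T = (1.503×10¹⁰)^(1/4).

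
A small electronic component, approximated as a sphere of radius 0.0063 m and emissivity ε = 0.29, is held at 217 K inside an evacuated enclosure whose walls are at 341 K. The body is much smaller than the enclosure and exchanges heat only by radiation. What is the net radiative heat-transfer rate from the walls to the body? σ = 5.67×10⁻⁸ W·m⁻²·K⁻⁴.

For a small grey body in a large enclosure: P_net = εσA(T_body⁴ − T_wall⁴).
A = 4πr² = 4.988×10⁻⁴ m²; T_body⁴ − T_wall⁴ = 2.217×10⁹ − 1.352×10¹⁰ = -1.130×10¹⁰ K⁴.
|P_net| = 0.29·5.67×10⁻⁸·4.988×10⁻⁴·1.130×10¹⁰.

P_net ≈ 0.0927 W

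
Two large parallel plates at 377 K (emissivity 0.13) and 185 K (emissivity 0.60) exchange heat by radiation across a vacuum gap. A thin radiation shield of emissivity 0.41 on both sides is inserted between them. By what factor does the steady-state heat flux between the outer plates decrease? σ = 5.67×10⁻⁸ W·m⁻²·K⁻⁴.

factor ≈ 1.46

Without shield: q₀ = σΔ(T⁴)/(1/ε₁+1/ε₂−1) with denominator 8.359.
With shield the two gaps are in series; the resistances add: (1/ε₁+1/ε_s−1)+(1/ε_s+1/ε₂−1) = 9.131+3.106 = 12.24.
Heat-flux ratio q₀/q = 12.24/8.359.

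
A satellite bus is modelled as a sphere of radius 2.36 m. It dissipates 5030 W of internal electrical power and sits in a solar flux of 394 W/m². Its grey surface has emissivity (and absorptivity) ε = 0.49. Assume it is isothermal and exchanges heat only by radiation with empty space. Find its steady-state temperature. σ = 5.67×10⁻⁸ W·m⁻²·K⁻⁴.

At steady state, absorbed solar power + internal power = radiated power.
Absorbed: α·S·A_cross = 0.49·394·17.50 = 3378 W (cross-section πr²).
Total input = 3378 + 5030 = 8408 W.
Radiated: εσ·A_surf·T⁴ with A_surf = 4πr² = 69.99 m².
T⁴ = 8408/(0.49·5.67×10⁻⁸·69.99) = 4.324×10⁹ K⁴.

T ≈ 256 K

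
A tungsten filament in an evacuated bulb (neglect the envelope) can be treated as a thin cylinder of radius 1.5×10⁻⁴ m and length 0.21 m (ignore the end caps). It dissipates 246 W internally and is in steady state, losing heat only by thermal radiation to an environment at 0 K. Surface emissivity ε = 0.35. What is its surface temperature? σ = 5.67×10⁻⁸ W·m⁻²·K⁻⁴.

Steady state: internal power = radiated power, P = εσA T⁴.
Radiating area A = 2πrL = 1.979×10⁻⁴ m².
T⁴ = P/(εσA) = 246/(0.35·5.67×10⁻⁸·1.979×10⁻⁴) = 6.263×10¹³ K⁴.
T = (6.263×10¹³)^(1/4).

T ≈ 2810 K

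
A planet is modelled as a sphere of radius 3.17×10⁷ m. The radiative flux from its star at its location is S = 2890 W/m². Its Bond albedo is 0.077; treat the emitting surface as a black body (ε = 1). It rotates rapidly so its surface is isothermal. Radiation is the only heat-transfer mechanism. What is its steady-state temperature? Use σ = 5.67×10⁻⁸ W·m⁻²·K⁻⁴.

At equilibrium, absorbed power = emitted power.
Absorbing cross-section = πr² = 3.157×10¹⁵ m²; emitting surface = 4πr² = 1.263×10¹⁶ m² (ratio 4).
(1−a)S·A_cross = εσ·A_surf·T⁴  ⇒  T⁴ = (1−a)S/(4σ).
T⁴ = 0.923·2890/(4·5.67×10⁻⁸) = 1.176×10¹⁰ K⁴.
T = (1.176×10¹⁰)^(1/4).

T ≈ 329 K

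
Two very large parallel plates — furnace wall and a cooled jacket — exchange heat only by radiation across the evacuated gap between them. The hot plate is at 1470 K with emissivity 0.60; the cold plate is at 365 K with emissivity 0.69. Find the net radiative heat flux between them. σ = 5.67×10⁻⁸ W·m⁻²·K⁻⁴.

For two infinite grey parallel plates, q = σ(T₁⁴ − T₂⁴)/(1/ε₁ + 1/ε₂ − 1).
T₁⁴ − T₂⁴ = 4.669×10¹² − 1.775×10¹⁰ = 4.652×10¹² K⁴.
1/ε₁ + 1/ε₂ − 1 = 1.667 + 1.449 − 1 = 2.116.
q = 5.67×10⁻⁸ × 4.652×10¹² / 2.116.

q ≈ 1.25×10⁵ W/m²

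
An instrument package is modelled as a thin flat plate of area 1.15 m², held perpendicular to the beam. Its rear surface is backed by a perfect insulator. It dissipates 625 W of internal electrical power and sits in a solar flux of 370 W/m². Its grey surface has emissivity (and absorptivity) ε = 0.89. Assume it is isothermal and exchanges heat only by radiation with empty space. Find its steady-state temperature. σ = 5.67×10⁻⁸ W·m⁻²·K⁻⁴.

T ≈ 363 K

At steady state, absorbed solar power + internal power = radiated power.
Absorbed: α·S·A_cross = 0.89·370·1.150 = 378.7 W (cross-section A).
Total input = 378.7 + 625 = 1004 W.
Radiated: εσ·A_surf·T⁴ with A_surf = A = 1.150 m².
T⁴ = 1004/(0.89·5.67×10⁻⁸·1.150) = 1.730×10¹⁰ K⁴.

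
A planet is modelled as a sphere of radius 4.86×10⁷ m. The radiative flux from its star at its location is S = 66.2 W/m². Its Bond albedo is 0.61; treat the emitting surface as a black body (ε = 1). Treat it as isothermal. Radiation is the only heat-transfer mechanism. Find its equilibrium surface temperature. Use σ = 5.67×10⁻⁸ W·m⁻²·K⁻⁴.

T ≈ 103 K

At equilibrium, absorbed power = emitted power.
Absorbing cross-section = πr² = 7.420×10¹⁵ m²; emitting surface = 4πr² = 2.968×10¹⁶ m² (ratio 4).
(1−a)S·A_cross = εσ·A_surf·T⁴  ⇒  T⁴ = (1−a)S/(4σ).
T⁴ = 0.390·66.2/(4·5.67×10⁻⁸) = 1.138×10⁸ K⁴.
T = (1.138×10⁸)^(1/4).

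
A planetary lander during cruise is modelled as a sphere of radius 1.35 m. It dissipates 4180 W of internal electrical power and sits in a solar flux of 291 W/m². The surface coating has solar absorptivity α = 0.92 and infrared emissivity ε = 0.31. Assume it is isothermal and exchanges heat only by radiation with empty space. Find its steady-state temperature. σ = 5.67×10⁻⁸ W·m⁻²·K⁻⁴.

At steady state, absorbed solar power + internal power = radiated power.
Absorbed: α·S·A_cross = 0.92·291·5.726 = 1533 W (cross-section πr²).
Total input = 1533 + 4180 = 5713 W.
Radiated: εσ·A_surf·T⁴ with A_surf = 4πr² = 22.90 m².
T⁴ = 5713/(0.31·5.67×10⁻⁸·22.90) = 1.419×10¹⁰ K⁴.

T ≈ 345 K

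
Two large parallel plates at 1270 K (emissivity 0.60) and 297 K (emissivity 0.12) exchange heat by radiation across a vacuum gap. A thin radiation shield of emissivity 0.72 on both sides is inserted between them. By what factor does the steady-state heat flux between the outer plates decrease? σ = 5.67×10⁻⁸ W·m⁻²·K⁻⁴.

Without shield: q₀ = σΔ(T⁴)/(1/ε₁+1/ε₂−1) with denominator 9.000.
With shield the two gaps are in series; the resistances add: (1/ε₁+1/ε_s−1)+(1/ε_s+1/ε₂−1) = 2.056+8.722 = 10.78.
Heat-flux ratio q₀/q = 10.78/9.000.

factor ≈ 1.20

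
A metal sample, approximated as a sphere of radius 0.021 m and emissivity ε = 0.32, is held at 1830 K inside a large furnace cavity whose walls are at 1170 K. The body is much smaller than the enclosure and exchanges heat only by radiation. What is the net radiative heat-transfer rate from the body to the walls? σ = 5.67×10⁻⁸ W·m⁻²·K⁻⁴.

For a small grey body in a large enclosure: P_net = εσA(T_body⁴ − T_wall⁴).
A = 4πr² = 0.005542 m²; T_body⁴ − T_wall⁴ = 1.122×10¹³ − 1.874×10¹² = 9.341×10¹² K⁴.
|P_net| = 0.32·5.67×10⁻⁸·0.005542·9.341×10¹².

P_net ≈ 939 W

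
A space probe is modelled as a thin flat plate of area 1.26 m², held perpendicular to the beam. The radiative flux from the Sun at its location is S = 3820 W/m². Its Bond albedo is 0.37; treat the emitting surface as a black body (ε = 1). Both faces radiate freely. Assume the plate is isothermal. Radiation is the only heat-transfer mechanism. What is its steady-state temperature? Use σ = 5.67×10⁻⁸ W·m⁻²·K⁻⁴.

T ≈ 382 K

At equilibrium, absorbed power = emitted power.
Absorbing cross-section = A = 1.260 m²; emitting surface = 2A = 2.520 m² (ratio 2).
(1−a)S·A_cross = εσ·A_surf·T⁴  ⇒  T⁴ = (1−a)S/(2σ).
T⁴ = 0.630·3820/(2·5.67×10⁻⁸) = 2.122×10¹⁰ K⁴.
T = (2.122×10¹⁰)^(1/4).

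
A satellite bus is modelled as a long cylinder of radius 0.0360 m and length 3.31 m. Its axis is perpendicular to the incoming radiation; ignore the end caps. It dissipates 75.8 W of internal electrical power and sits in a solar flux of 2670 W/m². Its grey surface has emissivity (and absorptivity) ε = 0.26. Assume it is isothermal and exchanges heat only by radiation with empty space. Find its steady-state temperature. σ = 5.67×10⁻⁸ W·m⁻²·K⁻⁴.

At steady state, absorbed solar power + internal power = radiated power.
Absorbed: α·S·A_cross = 0.26·2670·0.2383 = 165.4 W (cross-section 2rL).
Total input = 165.4 + 75.8 = 241.2 W.
Radiated: εσ·A_surf·T⁴ with A_surf = 2πrL = 0.7487 m².
T⁴ = 241.2/(0.26·5.67×10⁻⁸·0.7487) = 2.186×10¹⁰ K⁴.

T ≈ 385 K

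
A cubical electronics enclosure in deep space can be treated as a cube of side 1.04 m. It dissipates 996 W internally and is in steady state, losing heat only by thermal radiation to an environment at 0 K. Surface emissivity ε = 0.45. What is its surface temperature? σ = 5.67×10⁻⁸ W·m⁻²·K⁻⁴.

Steady state: internal power = radiated power, P = εσA T⁴.
Radiating area A = 6L² = 6.490 m².
T⁴ = P/(εσA) = 996/(0.45·5.67×10⁻⁸·6.490) = 6.015×10⁹ K⁴.
T = (6.015×10⁹)^(1/4).

T ≈ 278 K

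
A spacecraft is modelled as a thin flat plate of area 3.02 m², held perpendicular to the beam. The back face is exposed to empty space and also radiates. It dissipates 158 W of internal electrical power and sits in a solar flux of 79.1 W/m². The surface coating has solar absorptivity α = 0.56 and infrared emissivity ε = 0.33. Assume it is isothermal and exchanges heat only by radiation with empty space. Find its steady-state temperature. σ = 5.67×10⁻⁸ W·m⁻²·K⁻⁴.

T ≈ 225 K

At steady state, absorbed solar power + internal power = radiated power.
Absorbed: α·S·A_cross = 0.56·79.1·3.020 = 133.8 W (cross-section A).
Total input = 133.8 + 158 = 291.8 W.
Radiated: εσ·A_surf·T⁴ with A_surf = 2A = 6.040 m².
T⁴ = 291.8/(0.33·5.67×10⁻⁸·6.040) = 2.582×10⁹ K⁴.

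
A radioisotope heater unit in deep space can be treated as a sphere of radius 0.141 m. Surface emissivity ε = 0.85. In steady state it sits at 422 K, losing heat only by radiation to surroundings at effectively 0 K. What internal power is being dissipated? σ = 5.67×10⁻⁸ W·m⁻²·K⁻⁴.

Steady state: P = εσA T⁴.
A = 4πr² = 0.2498 m²; T⁴ = (422)⁴ = 3.171×10¹⁰ K⁴.
P = 0.85 × 5.67×10⁻⁸ × 0.2498 × 3.171×10¹⁰.

P ≈ 382 W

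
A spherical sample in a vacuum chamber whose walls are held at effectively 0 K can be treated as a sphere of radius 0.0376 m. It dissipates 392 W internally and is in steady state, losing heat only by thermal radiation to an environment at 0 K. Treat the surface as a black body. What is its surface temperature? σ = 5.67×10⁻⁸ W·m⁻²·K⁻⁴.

Steady state: internal power = radiated power, P = εσA T⁴.
Radiating area A = 4πr² = 0.01777 m².
T⁴ = P/(εσA) = 392/(1.0·5.67×10⁻⁸·0.01777) = 3.892×10¹¹ K⁴.
T = (3.892×10¹¹)^(1/4).

T ≈ 790 K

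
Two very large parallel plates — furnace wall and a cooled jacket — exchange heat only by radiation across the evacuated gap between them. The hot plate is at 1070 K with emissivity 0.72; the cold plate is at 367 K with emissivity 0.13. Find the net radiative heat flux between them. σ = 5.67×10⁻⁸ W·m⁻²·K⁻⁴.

q ≈ 9070 W/m²

For two infinite grey parallel plates, q = σ(T₁⁴ − T₂⁴)/(1/ε₁ + 1/ε₂ − 1).
T₁⁴ − T₂⁴ = 1.311×10¹² − 1.814×10¹⁰ = 1.293×10¹² K⁴.
1/ε₁ + 1/ε₂ − 1 = 1.389 + 7.692 − 1 = 8.081.
q = 5.67×10⁻⁸ × 1.293×10¹² / 8.081.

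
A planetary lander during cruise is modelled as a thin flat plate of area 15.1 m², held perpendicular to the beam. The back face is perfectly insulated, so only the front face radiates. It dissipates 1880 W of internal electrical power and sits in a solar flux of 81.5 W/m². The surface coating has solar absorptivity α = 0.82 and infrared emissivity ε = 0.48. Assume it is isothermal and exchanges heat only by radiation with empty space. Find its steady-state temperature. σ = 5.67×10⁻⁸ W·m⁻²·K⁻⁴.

T ≈ 290 K

At steady state, absorbed solar power + internal power = radiated power.
Absorbed: α·S·A_cross = 0.82·81.5·15.10 = 1009 W (cross-section A).
Total input = 1009 + 1880 = 2889 W.
Radiated: εσ·A_surf·T⁴ with A_surf = A = 15.10 m².
T⁴ = 2889/(0.48·5.67×10⁻⁸·15.10) = 7.030×10⁹ K⁴.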